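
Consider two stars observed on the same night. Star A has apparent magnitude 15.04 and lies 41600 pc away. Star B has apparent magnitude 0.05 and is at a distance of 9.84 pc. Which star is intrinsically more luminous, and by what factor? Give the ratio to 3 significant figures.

Star A is more luminous, by a factor of 18.0.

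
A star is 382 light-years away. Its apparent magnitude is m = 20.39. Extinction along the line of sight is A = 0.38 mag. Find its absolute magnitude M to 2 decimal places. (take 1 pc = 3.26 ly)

d = 382 ly / 3.26 = 117.2 pc
5 log₁₀(d/10 pc) = 5 log₁₀(117.2) − 5 = 5.344
M = m − 5 log₁₀(d/10) − A = 20.39 − 5.344 − 0.38 = 14.666

M ≈ 14.67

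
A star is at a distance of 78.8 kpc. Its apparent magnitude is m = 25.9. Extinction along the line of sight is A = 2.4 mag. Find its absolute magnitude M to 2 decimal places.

M ≈ 4.02

d = 78.8 kpc = 78800 pc
5 log₁₀(d/10 pc) = 5 log₁₀(78800) − 5 = 19.483
M = m − 5 log₁₀(d/10) − A = 25.9 − 19.483 − 2.4 = 4.017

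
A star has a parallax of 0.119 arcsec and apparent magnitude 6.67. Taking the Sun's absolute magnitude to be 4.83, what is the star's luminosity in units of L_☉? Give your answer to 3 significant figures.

L/L_☉ ≈ 0.130

d = 1/p = 1/0.119″ = 8.403 pc
M = m − 5 log₁₀ d + 5 = 6.67 − 5·0.9245 + 5 = 7.048
M − M_☉ = 7.048 − 4.83 = 2.218
L/L_☉ = 10^(−0.4 × 2.218) = 0.1297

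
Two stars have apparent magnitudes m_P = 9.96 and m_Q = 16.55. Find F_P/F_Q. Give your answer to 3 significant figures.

F_P/F_Q ≈ 433

Δm = 9.96 − (16.55) = -6.59
Flux ratio = 10^(−0.4 Δm) = 10^(−0.4 × -6.59) = 10^2.636 = 432.5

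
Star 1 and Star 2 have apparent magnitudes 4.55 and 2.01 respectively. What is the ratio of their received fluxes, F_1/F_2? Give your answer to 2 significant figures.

Δm = 4.55 − (2.01) = 2.54
Flux ratio = 10^(−0.4 Δm) = 10^(−0.4 × 2.54) = 10^-1.016 = 0.09638

F_1/F_2 ≈ 0.096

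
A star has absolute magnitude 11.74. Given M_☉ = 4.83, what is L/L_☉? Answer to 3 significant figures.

L/L_☉ ≈ 1.72×10^-3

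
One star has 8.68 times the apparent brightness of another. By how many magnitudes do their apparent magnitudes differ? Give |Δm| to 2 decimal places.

Pogson: Δm = −2.5 log₁₀(ratio) = −2.5 log₁₀(8.68) = −2.5 × 0.9385 = -2.346

|Δm| ≈ 2.35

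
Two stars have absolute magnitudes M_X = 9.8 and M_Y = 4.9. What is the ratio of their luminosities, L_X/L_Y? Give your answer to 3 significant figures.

L_X/L_Y ≈ 0.0110

ΔM = M_X − M_Y = 4.9
L_X/L_Y = 10^(−0.4 ΔM) = 10^-1.960 = 0.01096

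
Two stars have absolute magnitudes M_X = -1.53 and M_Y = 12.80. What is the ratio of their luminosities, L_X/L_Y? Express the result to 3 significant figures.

L_X/L_Y ≈ 540000

ΔM = M_X − M_Y = -14.33
L_X/L_Y = 10^(−0.4 ΔM) = 10^5.732 = 539500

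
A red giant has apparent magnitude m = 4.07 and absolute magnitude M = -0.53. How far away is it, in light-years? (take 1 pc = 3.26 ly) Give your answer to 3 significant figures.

μ = m − M = 4.600
m − M = 5 log₁₀ d − 5
log₁₀ d = (m − M)/5 + 1 = 1.9200
d = 10^1.9200 = 83.18 pc
= 271.2 ly

d ≈ 271 ly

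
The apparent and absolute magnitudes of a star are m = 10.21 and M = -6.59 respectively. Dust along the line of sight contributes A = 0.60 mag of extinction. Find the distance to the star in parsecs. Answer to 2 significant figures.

d ≈ 17000 pc

m − M = 5 log₁₀(d/10 pc) + A  ⇒  10.21 − (-6.59) − 0.60 = 5 log₁₀(d/10)
16.200 = 5 log₁₀(d/10)
log₁₀ d = (m − M − A)/5 + 1 = 4.2400
d = 10^4.2400 = 17380 pc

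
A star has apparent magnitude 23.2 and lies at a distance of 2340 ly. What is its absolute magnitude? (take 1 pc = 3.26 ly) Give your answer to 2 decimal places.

d = 2340 ly / 3.26 = 717.8 pc
5 log₁₀(d/10 pc) = 5 log₁₀(717.8) − 5 = 9.280
M = m − 5 log₁₀(d/10) = 23.2 − 9.280 = 13.920

M ≈ 13.92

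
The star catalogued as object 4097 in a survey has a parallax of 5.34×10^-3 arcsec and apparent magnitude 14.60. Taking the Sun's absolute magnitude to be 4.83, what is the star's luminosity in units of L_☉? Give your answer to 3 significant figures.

d = 1/p = 1/5.34×10^-3″ = 187.3 pc
M = m − 5 log₁₀ d + 5 = 14.60 − 5·2.2725 + 5 = 8.238
M − M_☉ = 8.238 − 4.83 = 3.408
L/L_☉ = 10^(−0.4 × 3.408) = 0.04334

L/L_☉ ≈ 0.0433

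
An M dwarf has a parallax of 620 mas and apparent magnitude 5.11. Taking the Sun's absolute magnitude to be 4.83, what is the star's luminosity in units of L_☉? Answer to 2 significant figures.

L/L_☉ ≈ 0.020

d = 1/p = 1000/620 mas = 1.613 pc
M = m − 5 log₁₀ d + 5 = 5.11 − 5·0.2076 + 5 = 9.072
M − M_☉ = 9.072 − 4.83 = 4.242
L/L_☉ = 10^(−0.4 × 4.242) = 0.02010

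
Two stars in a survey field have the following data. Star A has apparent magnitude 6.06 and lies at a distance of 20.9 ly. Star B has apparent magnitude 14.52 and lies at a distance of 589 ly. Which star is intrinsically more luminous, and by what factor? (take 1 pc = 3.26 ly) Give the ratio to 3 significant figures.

Star A: d = 20.9 ly / 3.26 = 6.411 pc
Star A: M = m − 5 log₁₀ d + 5 = 6.06 − 5·0.8069 + 5 = 7.025
Star B: d = 589 ly / 3.26 = 180.7 pc
Star B: M = m − 5 log₁₀ d + 5 = 14.52 − 5·2.2569 + 5 = 8.236
ΔM = M_A − M_B = 7.025 − (8.236) = -1.210; smaller M is more luminous → Star A.
L ratio = 10^(0.4 |ΔM|) = 10^0.484 = 3.048

Star A is more luminous, by a factor of 3.05.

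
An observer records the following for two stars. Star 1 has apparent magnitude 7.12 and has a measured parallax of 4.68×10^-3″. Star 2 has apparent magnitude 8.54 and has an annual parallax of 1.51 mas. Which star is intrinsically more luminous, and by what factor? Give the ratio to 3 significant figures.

Star 1: d = 1/p = 1/4.68×10^-3″ = 213.7 pc
Star 1: M = m − 5 log₁₀ d + 5 = 7.12 − 5·2.3298 + 5 = 0.471
Star 2: p = 1.51 mas = 1.51×10^-3″ → d = 1/p = 662.3 pc
Star 2: M = m − 5 log₁₀ d + 5 = 8.54 − 5·2.8210 + 5 = -0.565
ΔM = M_1 − M_2 = 0.471 − (-0.565) = 1.036; smaller M is more luminous → Star 2.
L ratio = 10^(0.4 |ΔM|) = 10^0.415 = 2.597

Star 2 is more luminous, by a factor of 2.60.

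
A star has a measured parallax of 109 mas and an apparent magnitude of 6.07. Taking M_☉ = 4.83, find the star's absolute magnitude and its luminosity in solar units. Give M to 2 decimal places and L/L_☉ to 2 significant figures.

d = 1/p = 1000/109 mas = 9.174 pc
M = m − 5 log₁₀ d + 5 = 6.07 − 5·0.9626 + 5 = 6.257
M − M_☉ = 6.257 − 4.83 = 1.427
L/L_☉ = 10^(−0.4 × 1.427) = 0.2686

M ≈ 6.26; L/L_☉ ≈ 0.27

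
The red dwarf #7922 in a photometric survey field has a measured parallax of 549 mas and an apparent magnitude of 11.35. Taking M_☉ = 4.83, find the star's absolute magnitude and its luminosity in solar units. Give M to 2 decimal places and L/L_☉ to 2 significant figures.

M ≈ 15.05; L/L_☉ ≈ 8.2×10^-5

d = 1/p = 1000/549 mas = 1.821 pc
M = m − 5 log₁₀ d + 5 = 11.35 − 5·0.2604 + 5 = 15.048
M − M_☉ = 15.048 − 4.83 = 10.218
L/L_☉ = 10^(−0.4 × 10.218) = 8.182×10^-5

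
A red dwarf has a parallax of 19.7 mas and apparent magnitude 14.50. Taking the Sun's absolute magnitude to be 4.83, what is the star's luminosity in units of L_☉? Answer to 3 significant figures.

L/L_☉ ≈ 3.49×10^-3

d = 1/p = 1000/19.7 mas = 50.76 pc
M = m − 5 log₁₀ d + 5 = 14.50 − 5·1.7055 + 5 = 10.972
M − M_☉ = 10.972 − 4.83 = 6.142
L/L_☉ = 10^(−0.4 × 6.142) = 3.492×10^-3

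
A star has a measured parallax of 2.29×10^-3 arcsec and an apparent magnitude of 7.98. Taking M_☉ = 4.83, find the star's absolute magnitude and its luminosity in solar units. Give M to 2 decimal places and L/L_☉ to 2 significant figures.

M ≈ -0.22; L/L_☉ ≈ 100

d = 1/p = 1/2.29×10^-3″ = 436.7 pc
M = m − 5 log₁₀ d + 5 = 7.98 − 5·2.6402 + 5 = -0.221
M − M_☉ = -0.221 − 4.83 = -5.051
L/L_☉ = 10^(−0.4 × -5.051) = 104.8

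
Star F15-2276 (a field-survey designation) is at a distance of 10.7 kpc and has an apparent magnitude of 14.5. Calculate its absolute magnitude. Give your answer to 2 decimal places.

d = 10.7 kpc = 10700 pc
5 log₁₀(d/10 pc) = 5 log₁₀(10700) − 5 = 15.147
M = m − 5 log₁₀(d/10) = 14.5 − 15.147 = -0.647

M ≈ -0.65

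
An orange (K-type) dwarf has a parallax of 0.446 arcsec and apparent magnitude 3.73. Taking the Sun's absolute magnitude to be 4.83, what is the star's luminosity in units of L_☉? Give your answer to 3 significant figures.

d = 1/p = 1/0.446″ = 2.242 pc
M = m − 5 log₁₀ d + 5 = 3.73 − 5·0.3507 + 5 = 6.977
M − M_☉ = 6.977 − 4.83 = 2.147
L/L_☉ = 10^(−0.4 × 2.147) = 0.1385

L/L_☉ ≈ 0.138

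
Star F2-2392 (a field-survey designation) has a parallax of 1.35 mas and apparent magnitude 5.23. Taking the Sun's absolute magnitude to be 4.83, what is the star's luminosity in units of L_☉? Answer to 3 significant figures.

L/L_☉ ≈ 3800

d = 1/p = 1000/1.35 mas = 740.7 pc
M = m − 5 log₁₀ d + 5 = 5.23 − 5·2.8697 + 5 = -4.118
M − M_☉ = -4.118 − 4.83 = -8.948
L/L_☉ = 10^(−0.4 × -8.948) = 3796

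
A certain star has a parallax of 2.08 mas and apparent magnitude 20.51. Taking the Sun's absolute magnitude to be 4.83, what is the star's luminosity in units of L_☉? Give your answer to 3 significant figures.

d = 1/p = 1000/2.08 mas = 480.8 pc
M = m − 5 log₁₀ d + 5 = 20.51 − 5·2.6819 + 5 = 12.100
M − M_☉ = 12.100 − 4.83 = 7.270
L/L_☉ = 10^(−0.4 × 7.270) = 1.236×10^-3

L/L_☉ ≈ 1.24×10^-3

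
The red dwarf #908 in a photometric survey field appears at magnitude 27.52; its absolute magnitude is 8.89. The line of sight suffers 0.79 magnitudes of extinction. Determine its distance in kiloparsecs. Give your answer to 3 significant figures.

d ≈ 37.0 kpc

m − M = 5 log₁₀(d/10 pc) + A  ⇒  27.52 − (8.89) − 0.79 = 5 log₁₀(d/10)
17.840 = 5 log₁₀(d/10)
log₁₀ d = (m − M − A)/5 + 1 = 4.5680
d = 10^4.5680 = 36980 pc
= 36.98 kpc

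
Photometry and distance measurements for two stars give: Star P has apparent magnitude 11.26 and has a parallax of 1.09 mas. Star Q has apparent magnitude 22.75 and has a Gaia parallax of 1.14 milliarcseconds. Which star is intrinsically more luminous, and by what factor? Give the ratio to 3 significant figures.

Star P is more luminous, by a factor of 43100.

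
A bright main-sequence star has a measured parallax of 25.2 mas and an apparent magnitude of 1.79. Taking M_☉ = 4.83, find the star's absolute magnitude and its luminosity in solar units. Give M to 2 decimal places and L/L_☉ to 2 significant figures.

M ≈ -1.20; L/L_☉ ≈ 260

d = 1/p = 1000/25.2 mas = 39.68 pc
M = m − 5 log₁₀ d + 5 = 1.79 − 5·1.5986 + 5 = -1.203
M − M_☉ = -1.203 − 4.83 = -6.033
L/L_☉ = 10^(−0.4 × -6.033) = 258.9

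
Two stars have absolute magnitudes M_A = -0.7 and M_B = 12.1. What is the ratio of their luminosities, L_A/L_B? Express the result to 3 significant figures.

ΔM = M_A − M_B = -12.8
L_A/L_B = 10^(−0.4 ΔM) = 10^5.120 = 131800

L_A/L_B ≈ 132000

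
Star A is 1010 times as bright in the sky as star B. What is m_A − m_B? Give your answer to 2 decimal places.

Pogson: Δm = −2.5 log₁₀(ratio) = −2.5 log₁₀(1010) = −2.5 × 3.0043 = -7.511
Star A is brighter, so it has the smaller magnitude: the difference is negative.

m_A − m_B ≈ -7.51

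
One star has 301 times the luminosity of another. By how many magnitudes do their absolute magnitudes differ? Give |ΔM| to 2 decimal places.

|ΔM| ≈ 6.20

Pogson: ΔM = −2.5 log₁₀(ratio) = −2.5 log₁₀(301) = −2.5 × 2.4786 = -6.196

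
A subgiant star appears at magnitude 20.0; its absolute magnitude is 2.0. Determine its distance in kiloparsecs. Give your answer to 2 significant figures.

d ≈ 40 kpc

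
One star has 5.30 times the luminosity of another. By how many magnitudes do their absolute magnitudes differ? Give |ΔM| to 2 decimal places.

Pogson: ΔM = −2.5 log₁₀(ratio) = −2.5 log₁₀(5.30) = −2.5 × 0.7243 = -1.811

|ΔM| ≈ 1.81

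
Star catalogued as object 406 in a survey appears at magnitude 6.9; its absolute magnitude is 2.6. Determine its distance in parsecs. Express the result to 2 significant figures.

d ≈ 72 pc

Distance modulus: m − M = 6.9 − (2.6) = 4.300
m − M = 5 log₁₀ d − 5
log₁₀ d = (m − M)/5 + 1 = 1.8600
d = 10^1.8600 = 72.44 pc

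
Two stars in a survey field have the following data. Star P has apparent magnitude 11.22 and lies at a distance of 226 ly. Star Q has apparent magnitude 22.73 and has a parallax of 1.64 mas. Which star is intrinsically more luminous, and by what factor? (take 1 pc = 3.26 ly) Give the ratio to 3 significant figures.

Star P is more luminous, by a factor of 519.

Star P: d = 226 ly / 3.26 = 69.33 pc
Star P: M = m − 5 log₁₀ d + 5 = 11.22 − 5·1.8409 + 5 = 7.016
Star Q: p = 1.64 mas = 1.64×10^-3″ → d = 1/p = 609.8 pc
Star Q: M = m − 5 log₁₀ d + 5 = 22.73 − 5·2.7852 + 5 = 13.804
ΔM = M_P − M_Q = 7.016 − (13.804) = -6.789; smaller M is more luminous → Star P.
L ratio = 10^(0.4 |ΔM|) = 10^2.715 = 519.4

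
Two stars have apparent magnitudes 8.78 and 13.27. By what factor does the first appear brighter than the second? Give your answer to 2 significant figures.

63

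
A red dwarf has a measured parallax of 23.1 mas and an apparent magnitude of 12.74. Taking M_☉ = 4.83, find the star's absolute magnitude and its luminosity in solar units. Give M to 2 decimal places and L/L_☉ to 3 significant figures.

M ≈ 9.56; L/L_☉ ≈ 0.0128

d = 1/p = 1000/23.1 mas = 43.29 pc
M = m − 5 log₁₀ d + 5 = 12.74 − 5·1.6364 + 5 = 9.558
M − M_☉ = 9.558 − 4.83 = 4.728
L/L_☉ = 10^(−0.4 × 4.728) = 0.01285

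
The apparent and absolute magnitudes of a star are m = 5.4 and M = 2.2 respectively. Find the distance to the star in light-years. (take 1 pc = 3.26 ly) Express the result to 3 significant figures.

Distance modulus: m − M = 5.4 − (2.2) = 3.200
m − M = 5 log₁₀ d − 5
log₁₀ d = (m − M)/5 + 1 = 1.6400
d = 10^1.6400 = 43.65 pc
= 142.3 ly

d ≈ 142 ly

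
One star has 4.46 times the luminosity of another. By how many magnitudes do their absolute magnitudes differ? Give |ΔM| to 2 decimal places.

Pogson: ΔM = −2.5 log₁₀(ratio) = −2.5 log₁₀(4.46) = −2.5 × 0.6493 = -1.623

|ΔM| ≈ 1.62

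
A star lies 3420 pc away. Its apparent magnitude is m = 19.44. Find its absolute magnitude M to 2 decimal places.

5 log₁₀(d/10 pc) = 5 log₁₀(3420) − 5 = 12.670
M = m − 5 log₁₀(d/10) = 19.44 − 12.670 = 6.770

M ≈ 6.77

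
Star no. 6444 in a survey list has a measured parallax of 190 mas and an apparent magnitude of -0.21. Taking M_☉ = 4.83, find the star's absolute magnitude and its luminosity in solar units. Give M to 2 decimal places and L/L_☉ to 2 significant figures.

M ≈ 1.18; L/L_☉ ≈ 29

d = 1/p = 1000/190 mas = 5.263 pc
M = m − 5 log₁₀ d + 5 = -0.21 − 5·0.7212 + 5 = 1.184
M − M_☉ = 1.184 − 4.83 = -3.646
L/L_☉ = 10^(−0.4 × -3.646) = 28.74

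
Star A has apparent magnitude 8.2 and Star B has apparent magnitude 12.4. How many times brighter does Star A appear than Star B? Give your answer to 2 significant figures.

Δm = 8.2 − (12.4) = -4.2
Flux ratio = 10^(−0.4 Δm) = 10^(−0.4 × -4.2) = 10^1.680 = 47.86

48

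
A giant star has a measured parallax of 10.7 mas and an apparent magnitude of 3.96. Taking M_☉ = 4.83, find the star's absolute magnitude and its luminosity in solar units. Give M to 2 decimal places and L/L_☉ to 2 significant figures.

d = 1/p = 1000/10.7 mas = 93.46 pc
M = m − 5 log₁₀ d + 5 = 3.96 − 5·1.9706 + 5 = -0.893
M − M_☉ = -0.893 − 4.83 = -5.723
L/L_☉ = 10^(−0.4 × -5.723) = 194.6

M ≈ -0.89; L/L_☉ ≈ 190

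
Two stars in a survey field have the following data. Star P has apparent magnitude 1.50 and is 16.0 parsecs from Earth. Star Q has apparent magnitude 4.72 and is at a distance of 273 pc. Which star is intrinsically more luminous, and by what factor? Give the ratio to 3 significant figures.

Star Q is more luminous, by a factor of 15.0.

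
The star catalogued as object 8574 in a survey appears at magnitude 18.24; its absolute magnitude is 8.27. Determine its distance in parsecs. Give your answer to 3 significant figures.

Distance modulus: m − M = 18.24 − (8.27) = 9.970
m − M = 5 log₁₀ d − 5
log₁₀ d = (m − M)/5 + 1 = 2.9940
d = 10^2.9940 = 986.3 pc

d ≈ 986 pc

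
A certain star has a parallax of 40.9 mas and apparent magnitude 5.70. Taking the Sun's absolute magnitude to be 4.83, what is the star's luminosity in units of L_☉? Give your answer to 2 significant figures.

L/L_☉ ≈ 2.7

d = 1/p = 1000/40.9 mas = 24.45 pc
M = m − 5 log₁₀ d + 5 = 5.70 − 5·1.3883 + 5 = 3.759
M − M_☉ = 3.759 − 4.83 = -1.071
L/L_☉ = 10^(−0.4 × -1.071) = 2.683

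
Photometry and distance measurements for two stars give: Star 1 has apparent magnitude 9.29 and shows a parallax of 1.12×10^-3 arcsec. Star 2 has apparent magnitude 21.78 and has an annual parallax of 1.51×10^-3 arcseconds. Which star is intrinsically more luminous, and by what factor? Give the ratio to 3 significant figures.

Star 1: d = 1/p = 1/1.12×10^-3″ = 892.9 pc
Star 1: M = m − 5 log₁₀ d + 5 = 9.29 − 5·2.9508 + 5 = -0.464
Star 2: d = 1/p = 1/1.51×10^-3″ = 662.3 pc
Star 2: M = m − 5 log₁₀ d + 5 = 21.78 − 5·2.8210 + 5 = 12.675
ΔM = M_1 − M_2 = -0.464 − (12.675) = -13.139; smaller M is more luminous → Star 1.
L ratio = 10^(0.4 |ΔM|) = 10^5.256 = 180100

Star 1 is more luminous, by a factor of 180000.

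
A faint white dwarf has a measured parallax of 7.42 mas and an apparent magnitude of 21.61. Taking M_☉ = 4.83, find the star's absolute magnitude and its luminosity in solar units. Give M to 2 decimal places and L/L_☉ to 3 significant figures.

M ≈ 15.96; L/L_☉ ≈ 3.53×10^-5

d = 1/p = 1000/7.42 mas = 134.8 pc
M = m − 5 log₁₀ d + 5 = 21.61 − 5·2.1296 + 5 = 15.962
M − M_☉ = 15.962 − 4.83 = 11.132
L/L_☉ = 10^(−0.4 × 11.132) = 3.525×10^-5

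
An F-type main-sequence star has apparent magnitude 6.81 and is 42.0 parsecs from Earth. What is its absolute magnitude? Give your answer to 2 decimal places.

5 log₁₀(d/10 pc) = 5 log₁₀(42.00) − 5 = 3.116
M = m − 5 log₁₀(d/10) = 6.81 − 3.116 = 3.694

M ≈ 3.69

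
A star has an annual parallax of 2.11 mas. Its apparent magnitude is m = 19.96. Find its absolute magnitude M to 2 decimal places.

p = 2.11 mas = 2.11×10^-3″ → d = 1/p = 473.9 pc
5 log₁₀(d/10 pc) = 5 log₁₀(473.9) − 5 = 8.379
M = m − 5 log₁₀(d/10) = 19.96 − 8.379 = 11.581

M ≈ 11.58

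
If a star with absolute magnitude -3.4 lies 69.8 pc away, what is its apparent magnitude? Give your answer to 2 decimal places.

m = M + 5 log₁₀ d − 5 = -3.4 + 5·1.8439 − 5 = 0.819

m ≈ 0.82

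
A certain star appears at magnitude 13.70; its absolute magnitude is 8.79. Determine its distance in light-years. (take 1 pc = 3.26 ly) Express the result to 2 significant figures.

μ = m − M = 4.910
m − M = 5 log₁₀ d − 5
log₁₀ d = (m − M)/5 + 1 = 1.9820
d = 10^1.9820 = 95.94 pc
= 312.8 ly

d ≈ 310 ly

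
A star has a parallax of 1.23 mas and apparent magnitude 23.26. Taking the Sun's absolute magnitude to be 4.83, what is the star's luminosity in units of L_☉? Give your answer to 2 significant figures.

L/L_☉ ≈ 2.8×10^-4

d = 1/p = 1000/1.23 mas = 813.0 pc
M = m − 5 log₁₀ d + 5 = 23.26 − 5·2.9101 + 5 = 13.710
M − M_☉ = 13.710 − 4.83 = 8.880
L/L_☉ = 10^(−0.4 × 8.880) = 2.807×10^-4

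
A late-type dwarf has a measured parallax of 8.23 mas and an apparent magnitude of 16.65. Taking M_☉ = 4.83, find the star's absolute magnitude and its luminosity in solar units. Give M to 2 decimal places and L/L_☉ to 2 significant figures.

d = 1/p = 1000/8.23 mas = 121.5 pc
M = m − 5 log₁₀ d + 5 = 16.65 − 5·2.0846 + 5 = 11.227
M − M_☉ = 11.227 − 4.83 = 6.397
L/L_☉ = 10^(−0.4 × 6.397) = 2.762×10^-3

M ≈ 11.23; L/L_☉ ≈ 2.8×10^-3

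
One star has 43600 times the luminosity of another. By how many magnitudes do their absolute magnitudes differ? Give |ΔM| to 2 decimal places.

|ΔM| ≈ 11.60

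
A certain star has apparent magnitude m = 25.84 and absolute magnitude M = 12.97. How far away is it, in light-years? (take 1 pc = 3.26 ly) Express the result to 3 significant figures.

Distance modulus: m − M = 25.84 − (12.97) = 12.870
m − M = 5 log₁₀ d − 5
log₁₀ d = (m − M)/5 + 1 = 3.5740
d = 10^3.5740 = 3750 pc
= 12220 ly

d ≈ 12200 ly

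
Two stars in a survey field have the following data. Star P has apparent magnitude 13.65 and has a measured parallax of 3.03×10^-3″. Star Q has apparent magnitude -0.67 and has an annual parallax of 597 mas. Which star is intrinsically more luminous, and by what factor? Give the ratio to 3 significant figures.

Star P: d = 1/p = 1/3.03×10^-3″ = 330.0 pc
Star P: M = m − 5 log₁₀ d + 5 = 13.65 − 5·2.5186 + 5 = 6.057
Star Q: p = 597 mas = 0.597″ → d = 1/p = 1.675 pc
Star Q: M = m − 5 log₁₀ d + 5 = -0.67 − 5·0.2240 + 5 = 3.210
ΔM = M_P − M_Q = 6.057 − (3.210) = 2.847; smaller M is more luminous → Star Q.
L ratio = 10^(0.4 |ΔM|) = 10^1.139 = 13.77

Star Q is more luminous, by a factor of 13.8.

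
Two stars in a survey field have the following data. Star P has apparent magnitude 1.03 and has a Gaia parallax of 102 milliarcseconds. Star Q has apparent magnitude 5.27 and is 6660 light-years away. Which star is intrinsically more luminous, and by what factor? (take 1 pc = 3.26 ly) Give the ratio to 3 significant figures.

Star P: p = 102 mas = 0.102″ → d = 1/p = 9.804 pc
Star P: M = m − 5 log₁₀ d + 5 = 1.03 − 5·0.9914 + 5 = 1.073
Star Q: d = 6660 ly / 3.26 = 2043 pc
Star Q: M = m − 5 log₁₀ d + 5 = 5.27 − 5·3.3103 + 5 = -6.281
ΔM = M_P − M_Q = 1.073 − (-6.281) = 7.354; smaller M is more luminous → Star Q.
L ratio = 10^(0.4 |ΔM|) = 10^2.942 = 874.4

Star Q is more luminous, by a factor of 874.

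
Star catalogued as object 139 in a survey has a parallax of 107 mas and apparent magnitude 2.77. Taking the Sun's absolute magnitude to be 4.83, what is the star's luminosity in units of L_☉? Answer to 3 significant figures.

L/L_☉ ≈ 5.82

d = 1/p = 1000/107 mas = 9.346 pc
M = m − 5 log₁₀ d + 5 = 2.77 − 5·0.9706 + 5 = 2.917
M − M_☉ = 2.917 − 4.83 = -1.913
L/L_☉ = 10^(−0.4 × -1.913) = 5.824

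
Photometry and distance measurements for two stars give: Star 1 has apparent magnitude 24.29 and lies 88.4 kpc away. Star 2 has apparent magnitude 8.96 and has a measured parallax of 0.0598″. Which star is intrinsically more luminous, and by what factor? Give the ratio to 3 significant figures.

Star 1: d = 88.4 kpc = 88400 pc
Star 1: M = m − 5 log₁₀ d + 5 = 24.29 − 5·4.9465 + 5 = 4.558
Star 2: d = 1/p = 1/0.0598″ = 16.72 pc
Star 2: M = m − 5 log₁₀ d + 5 = 8.96 − 5·1.2233 + 5 = 7.844
ΔM = M_1 − M_2 = 4.558 − (7.844) = -3.286; smaller M is more luminous → Star 1.
L ratio = 10^(0.4 |ΔM|) = 10^1.314 = 20.62

Star 1 is more luminous, by a factor of 20.6.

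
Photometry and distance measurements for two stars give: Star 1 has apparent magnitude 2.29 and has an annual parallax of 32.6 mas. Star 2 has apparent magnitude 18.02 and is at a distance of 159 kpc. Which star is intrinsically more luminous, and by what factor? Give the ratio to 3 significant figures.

Star 2 is more luminous, by a factor of 13.7.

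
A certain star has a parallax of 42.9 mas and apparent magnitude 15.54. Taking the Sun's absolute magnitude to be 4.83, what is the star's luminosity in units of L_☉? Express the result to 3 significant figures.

d = 1/p = 1000/42.9 mas = 23.31 pc
M = m − 5 log₁₀ d + 5 = 15.54 − 5·1.3675 + 5 = 13.702
M − M_☉ = 13.702 − 4.83 = 8.872
L/L_☉ = 10^(−0.4 × 8.872) = 2.825×10^-4

L/L_☉ ≈ 2.83×10^-4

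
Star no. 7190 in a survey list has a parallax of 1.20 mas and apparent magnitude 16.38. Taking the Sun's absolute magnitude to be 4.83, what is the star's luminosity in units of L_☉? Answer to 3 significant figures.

L/L_☉ ≈ 0.167

d = 1/p = 1000/1.20 mas = 833.3 pc
M = m − 5 log₁₀ d + 5 = 16.38 − 5·2.9208 + 5 = 6.776
M − M_☉ = 6.776 − 4.83 = 1.946
L/L_☉ = 10^(−0.4 × 1.946) = 0.1666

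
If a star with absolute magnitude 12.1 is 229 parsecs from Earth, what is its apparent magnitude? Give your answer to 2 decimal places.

m = M + 5 log₁₀ d − 5 = 12.1 + 5·2.3598 − 5 = 18.899

m ≈ 18.90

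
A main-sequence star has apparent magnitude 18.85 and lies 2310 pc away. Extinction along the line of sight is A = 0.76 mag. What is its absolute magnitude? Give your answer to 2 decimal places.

5 log₁₀(d/10 pc) = 5 log₁₀(2310) − 5 = 11.818
M = m − 5 log₁₀(d/10) − A = 18.85 − 11.818 − 0.76 = 6.272

M ≈ 6.27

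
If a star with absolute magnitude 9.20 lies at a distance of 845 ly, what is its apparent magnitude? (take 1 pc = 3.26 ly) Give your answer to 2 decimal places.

m ≈ 16.27

d = 845 ly / 3.26 = 259.2 pc
m = M + 5 log₁₀ d − 5 = 9.20 + 5·2.4136 − 5 = 16.268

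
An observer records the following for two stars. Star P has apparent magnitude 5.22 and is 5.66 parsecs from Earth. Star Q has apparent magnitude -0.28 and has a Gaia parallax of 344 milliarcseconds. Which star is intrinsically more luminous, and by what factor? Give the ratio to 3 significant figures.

Star P: M = m − 5 log₁₀ d + 5 = 5.22 − 5·0.7528 + 5 = 6.456
Star Q: p = 344 mas = 0.344″ → d = 1/p = 2.907 pc
Star Q: M = m − 5 log₁₀ d + 5 = -0.28 − 5·0.4634 + 5 = 2.403
ΔM = M_P − M_Q = 6.456 − (2.403) = 4.053; smaller M is more luminous → Star Q.
L ratio = 10^(0.4 |ΔM|) = 10^1.621 = 41.81

Star Q is more luminous, by a factor of 41.8.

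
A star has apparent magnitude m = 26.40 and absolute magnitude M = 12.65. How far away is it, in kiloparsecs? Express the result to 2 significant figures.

d ≈ 5.6 kpc

μ = m − M = 13.750
m − M = 5 log₁₀ d − 5
log₁₀ d = (m − M)/5 + 1 = 3.7500
d = 10^3.7500 = 5623 pc
= 5.623 kpc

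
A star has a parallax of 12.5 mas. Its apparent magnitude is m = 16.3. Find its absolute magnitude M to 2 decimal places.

p = 12.5 mas = 0.0125″ → d = 1/p = 80.00 pc
5 log₁₀(d/10 pc) = 5 log₁₀(80.00) − 5 = 4.515
M = m − 5 log₁₀(d/10) = 16.3 − 4.515 = 11.785

M ≈ 11.78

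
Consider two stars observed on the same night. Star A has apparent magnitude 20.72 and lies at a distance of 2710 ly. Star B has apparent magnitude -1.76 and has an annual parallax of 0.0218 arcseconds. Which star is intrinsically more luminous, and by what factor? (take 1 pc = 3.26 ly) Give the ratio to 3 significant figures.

Star A: d = 2710 ly / 3.26 = 831.3 pc
Star A: M = m − 5 log₁₀ d + 5 = 20.72 − 5·2.9198 + 5 = 11.121
Star B: d = 1/p = 1/0.0218″ = 45.87 pc
Star B: M = m − 5 log₁₀ d + 5 = -1.76 − 5·1.6615 + 5 = -5.068
ΔM = M_A − M_B = 11.121 − (-5.068) = 16.189; smaller M is more luminous → Star B.
L ratio = 10^(0.4 |ΔM|) = 10^6.476 = 2.989×10^6

Star B is more luminous, by a factor of 2.99×10^6.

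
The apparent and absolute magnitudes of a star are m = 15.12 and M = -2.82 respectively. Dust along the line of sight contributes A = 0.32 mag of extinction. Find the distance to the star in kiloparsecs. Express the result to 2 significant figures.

m − M = 5 log₁₀(d/10 pc) + A  ⇒  15.12 − (-2.82) − 0.32 = 5 log₁₀(d/10)
17.620 = 5 log₁₀(d/10)
log₁₀ d = (m − M − A)/5 + 1 = 4.5240
d = 10^4.5240 = 33420 pc
= 33.42 kpc

d ≈ 33 kpc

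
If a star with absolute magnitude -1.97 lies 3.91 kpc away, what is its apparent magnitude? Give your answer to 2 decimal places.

d = 3.91 kpc = 3910 pc
m = M + 5 log₁₀ d − 5 = -1.97 + 5·3.5922 − 5 = 10.991

m ≈ 10.99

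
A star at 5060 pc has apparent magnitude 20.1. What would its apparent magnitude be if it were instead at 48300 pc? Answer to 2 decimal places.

Flux ∝ 1/d², so Δm = 5 log₁₀(d₂/d₁) = 5 log₁₀(48300/5060) = 4.899
m₂ = m₁ + Δm = 20.1 + (4.899) = 24.999

m ≈ 25.00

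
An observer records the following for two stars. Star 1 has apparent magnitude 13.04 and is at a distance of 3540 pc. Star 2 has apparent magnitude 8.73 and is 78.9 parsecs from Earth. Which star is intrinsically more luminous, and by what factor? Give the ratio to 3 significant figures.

Star 1: M = m − 5 log₁₀ d + 5 = 13.04 − 5·3.5490 + 5 = 0.295
Star 2: M = m − 5 log₁₀ d + 5 = 8.73 − 5·1.8971 + 5 = 4.245
ΔM = M_1 − M_2 = 0.295 − (4.245) = -3.950; smaller M is more luminous → Star 1.
L ratio = 10^(0.4 |ΔM|) = 10^1.580 = 38.01

Star 1 is more luminous, by a factor of 38.0.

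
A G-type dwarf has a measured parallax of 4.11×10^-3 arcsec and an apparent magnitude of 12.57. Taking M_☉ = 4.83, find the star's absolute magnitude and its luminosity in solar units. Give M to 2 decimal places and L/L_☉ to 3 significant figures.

M ≈ 5.64; L/L_☉ ≈ 0.475

d = 1/p = 1/4.11×10^-3″ = 243.3 pc
M = m − 5 log₁₀ d + 5 = 12.57 − 5·2.3862 + 5 = 5.639
M − M_☉ = 5.639 − 4.83 = 0.809
L/L_☉ = 10^(−0.4 × 0.809) = 0.4746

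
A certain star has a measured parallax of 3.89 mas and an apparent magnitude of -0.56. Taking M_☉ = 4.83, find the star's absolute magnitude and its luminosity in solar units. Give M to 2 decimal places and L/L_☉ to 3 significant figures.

d = 1/p = 1000/3.89 mas = 257.1 pc
M = m − 5 log₁₀ d + 5 = -0.56 − 5·2.4101 + 5 = -7.610
M − M_☉ = -7.610 − 4.83 = -12.440
L/L_☉ = 10^(−0.4 × -12.440) = 94650

M ≈ -7.61; L/L_☉ ≈ 94600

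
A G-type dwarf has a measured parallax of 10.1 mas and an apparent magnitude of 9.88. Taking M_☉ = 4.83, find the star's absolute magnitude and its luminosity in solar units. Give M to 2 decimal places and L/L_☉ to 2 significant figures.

d = 1/p = 1000/10.1 mas = 99.01 pc
M = m − 5 log₁₀ d + 5 = 9.88 − 5·1.9957 + 5 = 4.902
M − M_☉ = 4.902 − 4.83 = 0.072
L/L_☉ = 10^(−0.4 × 0.072) = 0.9362

M ≈ 4.90; L/L_☉ ≈ 0.94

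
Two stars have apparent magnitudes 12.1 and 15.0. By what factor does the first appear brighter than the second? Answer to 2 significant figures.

Δm = 12.1 − (15.0) = -2.9
Flux ratio = 10^(−0.4 Δm) = 10^(−0.4 × -2.9) = 10^1.160 = 14.45

14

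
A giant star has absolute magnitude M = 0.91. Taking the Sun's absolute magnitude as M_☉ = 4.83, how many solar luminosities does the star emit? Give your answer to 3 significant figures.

M − M_☉ = 0.91 − 4.83 = -3.920
L/L_☉ = 10^(−0.4 (M − M_☉)) = 10^1.568 = 36.98

L/L_☉ ≈ 37.0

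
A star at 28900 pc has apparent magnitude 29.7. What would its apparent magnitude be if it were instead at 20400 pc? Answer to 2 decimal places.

m ≈ 28.94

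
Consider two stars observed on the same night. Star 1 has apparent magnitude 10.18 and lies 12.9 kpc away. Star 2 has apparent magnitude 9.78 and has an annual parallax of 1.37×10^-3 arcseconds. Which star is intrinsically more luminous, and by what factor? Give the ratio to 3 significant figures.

Star 1 is more luminous, by a factor of 216.

Star 1: d = 12.9 kpc = 12900 pc
Star 1: M = m − 5 log₁₀ d + 5 = 10.18 − 5·4.1106 + 5 = -5.373
Star 2: d = 1/p = 1/1.37×10^-3″ = 729.9 pc
Star 2: M = m − 5 log₁₀ d + 5 = 9.78 − 5·2.8633 + 5 = 0.464
ΔM = M_1 − M_2 = -5.373 − (0.464) = -5.837; smaller M is more luminous → Star 1.
L ratio = 10^(0.4 |ΔM|) = 10^2.335 = 216.1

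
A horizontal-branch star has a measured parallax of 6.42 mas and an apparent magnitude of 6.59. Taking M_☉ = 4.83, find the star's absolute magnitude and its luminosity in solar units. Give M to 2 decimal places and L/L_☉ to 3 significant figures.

d = 1/p = 1000/6.42 mas = 155.8 pc
M = m − 5 log₁₀ d + 5 = 6.59 − 5·2.1925 + 5 = 0.628
M − M_☉ = 0.628 − 4.83 = -4.202
L/L_☉ = 10^(−0.4 × -4.202) = 47.97

M ≈ 0.63; L/L_☉ ≈ 48.0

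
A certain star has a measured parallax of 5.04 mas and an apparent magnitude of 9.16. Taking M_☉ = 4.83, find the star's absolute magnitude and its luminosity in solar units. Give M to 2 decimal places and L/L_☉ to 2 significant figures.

M ≈ 2.67; L/L_☉ ≈ 7.3

d = 1/p = 1000/5.04 mas = 198.4 pc
M = m − 5 log₁₀ d + 5 = 9.16 − 5·2.2976 + 5 = 2.672
M − M_☉ = 2.672 − 4.83 = -2.158
L/L_☉ = 10^(−0.4 × -2.158) = 7.297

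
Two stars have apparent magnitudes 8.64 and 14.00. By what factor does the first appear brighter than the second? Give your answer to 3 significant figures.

Δm = 8.64 − (14.00) = -5.36
Flux ratio = 10^(−0.4 Δm) = 10^(−0.4 × -5.36) = 10^2.144 = 139.3

139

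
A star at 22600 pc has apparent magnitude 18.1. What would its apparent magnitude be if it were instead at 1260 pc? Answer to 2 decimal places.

m ≈ 11.83

Flux ∝ 1/d², so Δm = 5 log₁₀(d₂/d₁) = 5 log₁₀(1260/22600) = -6.269
m₂ = m₁ + Δm = 18.1 + (-6.269) = 11.831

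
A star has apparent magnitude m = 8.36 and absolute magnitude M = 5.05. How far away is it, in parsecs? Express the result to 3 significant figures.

d ≈ 45.9 pc

Distance modulus: m − M = 8.36 − (5.05) = 3.310
m − M = 5 log₁₀ d − 5
log₁₀ d = (m − M)/5 + 1 = 1.6620
d = 10^1.6620 = 45.92 pc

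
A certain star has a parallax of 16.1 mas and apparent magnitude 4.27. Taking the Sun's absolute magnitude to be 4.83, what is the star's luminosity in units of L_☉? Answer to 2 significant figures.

L/L_☉ ≈ 65

d = 1/p = 1000/16.1 mas = 62.11 pc
M = m − 5 log₁₀ d + 5 = 4.27 − 5·1.7932 + 5 = 0.304
M − M_☉ = 0.304 − 4.83 = -4.526
L/L_☉ = 10^(−0.4 × -4.526) = 64.62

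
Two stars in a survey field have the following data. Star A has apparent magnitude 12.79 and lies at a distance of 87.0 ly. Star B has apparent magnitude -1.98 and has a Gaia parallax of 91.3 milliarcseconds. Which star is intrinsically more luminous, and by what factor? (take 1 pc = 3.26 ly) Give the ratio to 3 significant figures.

Star B is more luminous, by a factor of 136000.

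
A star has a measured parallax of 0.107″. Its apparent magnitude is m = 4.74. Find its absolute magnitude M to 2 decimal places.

M ≈ 4.89

d = 1/p = 1/0.107″ = 9.346 pc
5 log₁₀(d/10 pc) = 5 log₁₀(9.346) − 5 = -0.147
M = m − 5 log₁₀(d/10) = 4.74 + 0.147 = 4.887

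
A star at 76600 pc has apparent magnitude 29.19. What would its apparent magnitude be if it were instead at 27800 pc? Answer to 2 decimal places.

Flux ∝ 1/d², so Δm = 5 log₁₀(d₂/d₁) = 5 log₁₀(27800/76600) = -2.201
m₂ = m₁ + Δm = 29.19 + (-2.201) = 26.989

m ≈ 26.99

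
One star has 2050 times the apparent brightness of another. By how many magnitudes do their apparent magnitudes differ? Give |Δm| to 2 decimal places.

|Δm| ≈ 8.28

Pogson: Δm = −2.5 log₁₀(ratio) = −2.5 log₁₀(2050) = −2.5 × 3.3118 = -8.279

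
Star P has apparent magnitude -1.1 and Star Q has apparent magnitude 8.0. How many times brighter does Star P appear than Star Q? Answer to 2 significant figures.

4400

Δm = -1.1 − (8.0) = -9.1
Flux ratio = 10^(−0.4 Δm) = 10^(−0.4 × -9.1) = 10^3.640 = 4365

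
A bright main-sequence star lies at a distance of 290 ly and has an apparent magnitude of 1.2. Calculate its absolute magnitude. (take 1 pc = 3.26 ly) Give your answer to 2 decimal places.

d = 290 ly / 3.26 = 88.96 pc
5 log₁₀(d/10 pc) = 5 log₁₀(88.96) − 5 = 4.746
M = m − 5 log₁₀(d/10) = 1.2 − 4.746 = -3.546

M ≈ -3.55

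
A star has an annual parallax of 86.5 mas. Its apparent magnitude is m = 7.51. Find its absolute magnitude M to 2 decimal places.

M ≈ 7.20

p = 86.5 mas = 0.0865″ → d = 1/p = 11.56 pc
5 log₁₀(d/10 pc) = 5 log₁₀(11.56) − 5 = 0.315
M = m − 5 log₁₀(d/10) = 7.51 − 0.315 = 7.195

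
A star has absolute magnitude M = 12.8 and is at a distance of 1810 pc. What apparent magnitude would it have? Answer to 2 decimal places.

m = M + 5 log₁₀ d − 5 = 12.8 + 5·3.2577 − 5 = 24.088

m ≈ 24.09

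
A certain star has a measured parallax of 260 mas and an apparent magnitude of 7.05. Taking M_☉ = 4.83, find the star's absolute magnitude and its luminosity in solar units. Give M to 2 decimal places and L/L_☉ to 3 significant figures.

M ≈ 9.12; L/L_☉ ≈ 0.0191

d = 1/p = 1000/260 mas = 3.846 pc
M = m − 5 log₁₀ d + 5 = 7.05 − 5·0.5850 + 5 = 9.125
M − M_☉ = 9.125 − 4.83 = 4.295
L/L_☉ = 10^(−0.4 × 4.295) = 0.01914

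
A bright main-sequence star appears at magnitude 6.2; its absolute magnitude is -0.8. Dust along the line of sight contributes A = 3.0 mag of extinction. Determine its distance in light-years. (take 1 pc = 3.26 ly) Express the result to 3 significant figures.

d ≈ 206 ly

m − M = 5 log₁₀(d/10 pc) + A  ⇒  6.2 − (-0.8) − 3.0 = 5 log₁₀(d/10)
4.000 = 5 log₁₀(d/10)
log₁₀ d = (m − M − A)/5 + 1 = 1.8000
d = 10^1.8000 = 63.10 pc
= 205.7 ly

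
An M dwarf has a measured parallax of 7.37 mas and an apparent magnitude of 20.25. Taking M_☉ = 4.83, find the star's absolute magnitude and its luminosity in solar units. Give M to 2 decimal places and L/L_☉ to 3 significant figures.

d = 1/p = 1000/7.37 mas = 135.7 pc
M = m − 5 log₁₀ d + 5 = 20.25 − 5·2.1325 + 5 = 14.587
M − M_☉ = 14.587 − 4.83 = 9.757
L/L_☉ = 10^(−0.4 × 9.757) = 1.250×10^-4

M ≈ 14.59; L/L_☉ ≈ 1.25×10^-4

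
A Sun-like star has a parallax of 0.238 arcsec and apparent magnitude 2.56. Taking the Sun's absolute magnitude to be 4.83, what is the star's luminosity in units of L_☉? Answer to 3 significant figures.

d = 1/p = 1/0.238″ = 4.202 pc
M = m − 5 log₁₀ d + 5 = 2.56 − 5·0.6234 + 5 = 4.443
M − M_☉ = 4.443 − 4.83 = -0.387
L/L_☉ = 10^(−0.4 × -0.387) = 1.428

L/L_☉ ≈ 1.43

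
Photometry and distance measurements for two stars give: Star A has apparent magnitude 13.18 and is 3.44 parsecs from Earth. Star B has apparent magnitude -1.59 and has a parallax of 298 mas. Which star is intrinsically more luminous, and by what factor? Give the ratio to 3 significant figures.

Star A: M = m − 5 log₁₀ d + 5 = 13.18 − 5·0.5366 + 5 = 15.497
Star B: p = 298 mas = 0.298″ → d = 1/p = 3.356 pc
Star B: M = m − 5 log₁₀ d + 5 = -1.59 − 5·0.5258 + 5 = 0.781
ΔM = M_A − M_B = 15.497 − (0.781) = 14.716; smaller M is more luminous → Star B.
L ratio = 10^(0.4 |ΔM|) = 10^5.886 = 769900

Star B is more luminous, by a factor of 770000.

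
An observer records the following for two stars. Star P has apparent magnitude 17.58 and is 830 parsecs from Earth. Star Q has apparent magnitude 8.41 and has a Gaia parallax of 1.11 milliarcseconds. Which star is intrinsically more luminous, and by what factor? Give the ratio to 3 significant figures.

Star P: M = m − 5 log₁₀ d + 5 = 17.58 − 5·2.9191 + 5 = 7.985
Star Q: p = 1.11 mas = 1.11×10^-3″ → d = 1/p = 900.9 pc
Star Q: M = m − 5 log₁₀ d + 5 = 8.41 − 5·2.9547 + 5 = -1.363
ΔM = M_P − M_Q = 7.985 − (-1.363) = 9.348; smaller M is more luminous → Star Q.
L ratio = 10^(0.4 |ΔM|) = 10^3.739 = 5485

Star Q is more luminous, by a factor of 5490.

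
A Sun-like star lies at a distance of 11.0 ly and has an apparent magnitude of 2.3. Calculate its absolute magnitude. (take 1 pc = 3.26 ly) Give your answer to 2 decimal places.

M ≈ 4.66

d = 11.0 ly / 3.26 = 3.374 pc
5 log₁₀(d/10 pc) = 5 log₁₀(3.374) − 5 = -2.359
M = m − 5 log₁₀(d/10) = 2.3 + 2.359 = 4.659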